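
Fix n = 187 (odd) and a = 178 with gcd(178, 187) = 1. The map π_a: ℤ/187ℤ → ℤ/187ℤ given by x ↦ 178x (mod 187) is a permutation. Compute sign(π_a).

Orbit of 38 under x↦178x: [38, 32, 86, 161, 47, 138, 67]… (length divides ord_187(178)).
π_178 has 8 disjoint cycles with lengths [40, 40, 40, 40, 10, 8, 8, 1] on {0,…,186}.
187 − 8 = 179 transpositions; sign(π) = (−1)^179 = -1.
(178|187)_J = -1 (Zolotarev's lemma cross-check).

-1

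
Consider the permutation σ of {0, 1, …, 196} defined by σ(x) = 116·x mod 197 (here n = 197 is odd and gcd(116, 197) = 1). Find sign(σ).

Orbit of 76 under x↦116x: [76, 148, 29, 15, 164, 112, 187]… (length divides ord_197(116)).
Cycle type of π: 98×2 + 1; total 3 cycles.
3 cycles on 197: each ℓ→(−1)^(ℓ−1), product (−1)^194 = +1.

+1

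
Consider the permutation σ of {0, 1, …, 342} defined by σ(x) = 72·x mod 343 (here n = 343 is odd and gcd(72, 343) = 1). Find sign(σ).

Orbit of 268 under x↦72x: [268, 88, 162, 2, 144, 78, 128]… (length divides ord_343(72)).
π_72 has 7 disjoint cycles with lengths [147, 147, 21, 21, 3, 3, 1] on {0,…,342}.
7 cycles on 343: each ℓ→(−1)^(ℓ−1), product (−1)^336 = +1.

+1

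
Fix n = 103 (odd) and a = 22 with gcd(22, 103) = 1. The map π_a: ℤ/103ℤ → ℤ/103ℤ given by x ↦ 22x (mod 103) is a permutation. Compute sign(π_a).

Orbit of 94 under x↦22x: [94, 8, 73, 61, 3, 66, 10]… (length divides ord_103(22)).
4 cycles of lengths [34, 34, 34, 1].
103 − 4 = 99 transpositions; sign(π) = (−1)^99 = -1.
The Jacobi symbol (22|103) = -1 (Zolotarev) agrees.

-1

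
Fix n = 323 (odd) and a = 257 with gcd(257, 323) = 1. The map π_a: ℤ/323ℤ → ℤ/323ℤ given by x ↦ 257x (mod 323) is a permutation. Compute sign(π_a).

-1

Start at x=280: 280 → 254 → 32 → 149 → 179 → 137 → 2 → … (one orbit).
Decompose π into cycles: lengths [72, 72, 72, 72, 18, 8, 8, 1] (8 cycles, including the fixed point 0).
sign(π) = (−1)^{n − #cycles} = (−1)^{323−8} = (−1)^315 = -1.
Zolotarev: (257|323) = -1, matching the cycle-count sign.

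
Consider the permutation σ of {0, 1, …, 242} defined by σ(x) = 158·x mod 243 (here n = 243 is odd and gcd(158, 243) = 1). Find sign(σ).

Start at x=71: 71 → 40 → 2 → 73 → 113 → 115 → 188 → … (one orbit).
6 cycles of lengths [162, 54, 18, 6, 2, 1].
sign(π) = (−1)^{n − #cycles} = (−1)^{243−6} = (−1)^237 = -1.
Via Zolotarev, sign(π_{158}) = (158|243) = -1.

-1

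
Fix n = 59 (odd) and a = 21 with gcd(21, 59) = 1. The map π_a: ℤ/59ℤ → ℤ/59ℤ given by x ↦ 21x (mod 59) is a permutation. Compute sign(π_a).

+1

Trace 49: π^k(49) = [49, 26, 15, 20, 7, 29, 19] for k=0..6.
The orbit structure of x ↦ 21x mod 59: 3 orbits of sizes [29, 29, 1].
With 3 cycles on 59 points, sign = (−1)^{59−3} = +1.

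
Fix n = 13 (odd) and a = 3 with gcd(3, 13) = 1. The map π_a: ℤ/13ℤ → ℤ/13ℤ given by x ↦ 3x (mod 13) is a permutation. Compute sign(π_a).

Start at x=1: 1 → 3 → 9 → 1 (one orbit).
π_3 has 5 disjoint cycles with lengths [3, 3, 3, 3, 1] on {0,…,12}.
sign(π) = (−1)^{n − #cycles} = (−1)^{13−5} = (−1)^8 = +1.

+1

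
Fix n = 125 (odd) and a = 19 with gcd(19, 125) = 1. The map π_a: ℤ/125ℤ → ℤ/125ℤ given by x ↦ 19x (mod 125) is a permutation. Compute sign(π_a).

+1

Trace 26: π^k(26) = [26, 119, 11, 84, 96, 74, 31] for k=0..6.
The orbit structure of x ↦ 19x mod 125: 7 orbits of sizes [50, 50, 10, 10, 2, 2, 1].
sign(π) = (−1)^{n − #cycles} = (−1)^{125−7} = (−1)^118 = +1.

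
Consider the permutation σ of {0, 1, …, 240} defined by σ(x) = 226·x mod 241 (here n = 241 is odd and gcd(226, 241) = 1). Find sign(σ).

Trace 15: π^k(15) = [15, 16, 1, 226, 225, 240] for k=0..5.
π_226 has 41 disjoint cycles with lengths [6, 6, 6, 6, 6, 6, 6, 6, 6, 6, 6, 6, 6, 6, 6, 6, 6, 6, 6, 6, 6, 6, 6, 6, 6, 6, 6, 6, 6, 6, 6, 6, 6, 6, 6, 6, 6, 6, 6, 6, 1] on {0,…,240}.
41 cycles on 241: each ℓ→(−1)^(ℓ−1), product (−1)^200 = +1.
Zolotarev: (226|241) = +1, matching the cycle-count sign.

+1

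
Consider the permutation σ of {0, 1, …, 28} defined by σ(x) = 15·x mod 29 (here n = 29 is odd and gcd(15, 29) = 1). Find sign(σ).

Trace 17: π^k(17) = [17, 23, 26, 13, 21, 25, 27] for k=0..6.
π_15 has 2 disjoint cycles with lengths [28, 1] on {0,…,28}.
Σ(ℓ_i−1) = 29−2 = 27; sign = (−1)^27 = -1.
Zolotarev: (15|29) = -1, matching the cycle-count sign.

-1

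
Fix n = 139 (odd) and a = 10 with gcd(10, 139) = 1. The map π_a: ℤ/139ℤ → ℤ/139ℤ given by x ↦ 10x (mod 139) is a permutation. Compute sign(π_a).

Orbit of 36 under x↦10x: [36, 82, 125, 138, 129, 39, 112]… (length divides ord_139(10)).
Cycle lengths of π_10 on ℤ/139ℤ: [46, 46, 46, 1]; 4 cycles in total.
Σ(ℓ_i−1) = 139−4 = 135; sign = (−1)^135 = -1.

-1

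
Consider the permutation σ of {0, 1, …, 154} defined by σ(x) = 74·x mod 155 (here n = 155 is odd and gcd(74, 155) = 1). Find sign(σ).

Start at x=126: 126 → 24 → 71 → 139 → 56 → 114 → 66 → … (one orbit).
Decompose π into cycles: lengths [30, 30, 30, 30, 30, 2, 2, 1] (8 cycles, including the fixed point 0).
8 cycles on 155: each ℓ→(−1)^(ℓ−1), product (−1)^147 = -1.

-1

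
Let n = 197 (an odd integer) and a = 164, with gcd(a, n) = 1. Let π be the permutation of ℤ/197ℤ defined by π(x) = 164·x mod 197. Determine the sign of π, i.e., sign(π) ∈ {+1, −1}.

Start at x=1: 1 → 164 → 104 → 114 → 178 → 36 → 191 → 1 (one orbit).
29 cycles of lengths [7, 7, 7, 7, 7, 7, 7, 7, 7, 7, 7, 7, 7, 7, 7, 7, 7, 7, 7, 7, 7, 7, 7, 7, 7, 7, 7, 7, 1].
197 − 29 = 168 transpositions; sign(π) = (−1)^168 = +1.
Check: (164/197) = +1 by Zolotarev.

+1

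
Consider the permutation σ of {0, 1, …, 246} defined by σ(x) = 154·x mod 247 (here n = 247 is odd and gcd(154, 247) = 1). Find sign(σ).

Start at x=199: 199 → 18 → 55 → 72 → 220 → 41 → 139 → … (one orbit).
Decompose π into cycles: lengths [36, 36, 36, 36, 36, 36, 18, 12, 1] (9 cycles, including the fixed point 0).
Σ(ℓ_i−1) = 247−9 = 238; sign = (−1)^238 = +1.

+1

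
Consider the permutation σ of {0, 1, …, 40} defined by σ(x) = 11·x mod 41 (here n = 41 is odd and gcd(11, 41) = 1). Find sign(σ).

-1

Orbit of 19 under x↦11x: [19, 4, 3, 33, 35, 16, 12]… (length divides ord_41(11)).
2 cycles of lengths [40, 1].
With 2 cycles on 41 points, sign = (−1)^{41−2} = -1.
Check: (11/41) = -1 by Zolotarev.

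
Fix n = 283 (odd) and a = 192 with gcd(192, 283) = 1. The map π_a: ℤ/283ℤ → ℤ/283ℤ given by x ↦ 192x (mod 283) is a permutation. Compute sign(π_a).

Trace 251: π^k(251) = [251, 82, 179, 125, 228, 194, 175] for k=0..6.
Cycle lengths of π_192 on ℤ/283ℤ: [282, 1]; 2 cycles in total.
With 2 cycles on 283 points, sign = (−1)^{283−2} = -1.
Zolotarev: (192|283) = -1, matching the cycle-count sign.

-1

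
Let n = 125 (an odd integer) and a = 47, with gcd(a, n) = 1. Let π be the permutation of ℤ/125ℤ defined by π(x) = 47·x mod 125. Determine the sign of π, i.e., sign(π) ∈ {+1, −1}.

Orbit of 3 under x↦47x: [3, 16, 2, 94, 43, 21, 112]… (length divides ord_125(47)).
Cycle type of π: 100 + 20 + 4 + 1; total 4 cycles.
4 cycles on 125: each ℓ→(−1)^(ℓ−1), product (−1)^121 = -1.
Check: (47/125) = -1 by Zolotarev.

-1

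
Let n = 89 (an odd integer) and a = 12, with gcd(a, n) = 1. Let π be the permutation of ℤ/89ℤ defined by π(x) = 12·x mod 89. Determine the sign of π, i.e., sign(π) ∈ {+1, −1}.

-1

Start at x=12: 12 → 55 → 37 → 88 → 77 → 34 → 52 → … (one orbit).
12 cycles of lengths [8, 8, 8, 8, 8, 8, 8, 8, 8, 8, 8, 1].
With 12 cycles on 89 points, sign = (−1)^{89−12} = -1.
Via Zolotarev, sign(π_{12}) = (12|89) = -1.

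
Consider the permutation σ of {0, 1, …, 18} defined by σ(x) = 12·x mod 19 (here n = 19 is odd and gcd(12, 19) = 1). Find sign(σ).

-1

Trace 18: π^k(18) = [18, 7, 8, 1, 12, 11] for k=0..5.
Decompose π into cycles: lengths [6, 6, 6, 1] (4 cycles, including the fixed point 0).
With 4 cycles on 19 points, sign = (−1)^{19−4} = -1.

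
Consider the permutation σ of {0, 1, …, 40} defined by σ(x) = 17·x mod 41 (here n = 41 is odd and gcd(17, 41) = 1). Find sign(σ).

-1

Start at x=2: 2 → 34 → 4 → 27 → 8 → 13 → 16 → … (one orbit).
The orbit structure of x ↦ 17x mod 41: 2 orbits of sizes [40, 1].
With 2 cycles on 41 points, sign = (−1)^{41−2} = -1.
Check: (17/41) = -1 by Zolotarev.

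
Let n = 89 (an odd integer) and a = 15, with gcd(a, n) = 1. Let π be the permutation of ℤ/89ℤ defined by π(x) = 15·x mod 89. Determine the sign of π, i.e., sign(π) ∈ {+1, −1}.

-1

Orbit of 26 under x↦15x: [26, 34, 65, 85, 29, 79, 28]… (length divides ord_89(15)).
Cycle type of π: 88 + 1; total 2 cycles.
2 cycles on 89: each ℓ→(−1)^(ℓ−1), product (−1)^87 = -1.
Via Zolotarev, sign(π_{15}) = (15|89) = -1.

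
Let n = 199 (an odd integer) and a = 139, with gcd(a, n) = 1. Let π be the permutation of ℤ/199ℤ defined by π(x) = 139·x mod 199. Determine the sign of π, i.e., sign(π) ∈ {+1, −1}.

Orbit of 63 under x↦139x: [63, 1, 139, 18, 114, 125, 62]… (length divides ord_199(139)).
π_139 has 19 disjoint cycles with lengths [11, 11, 11, 11, 11, 11, 11, 11, 11, 11, 11, 11, 11, 11, 11, 11, 11, 11, 1] on {0,…,198}.
sign(π) = (−1)^{n − #cycles} = (−1)^{199−19} = (−1)^180 = +1.
Zolotarev: (139|199) = +1, matching the cycle-count sign.

+1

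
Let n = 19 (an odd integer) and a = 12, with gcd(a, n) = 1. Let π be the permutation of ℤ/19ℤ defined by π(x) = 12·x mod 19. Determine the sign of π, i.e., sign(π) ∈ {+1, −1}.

-1

Trace 1: π^k(1) = [1, 12, 11, 18, 7, 8] for k=0..5.
Cycle lengths of π_12 on ℤ/19ℤ: [6, 6, 6, 1]; 4 cycles in total.
With 4 cycles on 19 points, sign = (−1)^{19−4} = -1.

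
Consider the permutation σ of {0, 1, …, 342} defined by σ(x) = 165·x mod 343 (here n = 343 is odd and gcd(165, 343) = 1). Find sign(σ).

Trace 30: π^k(30) = [30, 148, 67, 79, 1, 165, 128] for k=0..6.
π_165 has 31 disjoint cycles with lengths [21, 21, 21, 21, 21, 21, 21, 21, 21, 21, 21, 21, 21, 21, 3, 3, 3, 3, 3, 3, 3, 3, 3, 3, 3, 3, 3, 3, 3, 3, 1] on {0,…,342}.
31 cycles on 343: each ℓ→(−1)^(ℓ−1), product (−1)^312 = +1.

+1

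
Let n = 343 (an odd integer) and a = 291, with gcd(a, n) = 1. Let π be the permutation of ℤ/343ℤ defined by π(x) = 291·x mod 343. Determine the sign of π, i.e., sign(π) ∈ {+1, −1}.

+1

Trace 177: π^k(177) = [177, 57, 123, 121, 225, 305, 261] for k=0..6.
Decompose π into cycles: lengths [147, 147, 21, 21, 3, 3, 1] (7 cycles, including the fixed point 0).
7 cycles on 343: each ℓ→(−1)^(ℓ−1), product (−1)^336 = +1.
Zolotarev: (291|343) = +1, matching the cycle-count sign.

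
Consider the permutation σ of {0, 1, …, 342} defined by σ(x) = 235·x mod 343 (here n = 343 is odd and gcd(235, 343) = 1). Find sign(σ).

Start at x=65: 65 → 183 → 130 → 23 → 260 → 46 → 177 → … (one orbit).
Decompose π into cycles: lengths [147, 147, 21, 21, 3, 3, 1] (7 cycles, including the fixed point 0).
sign(π) = (−1)^{n − #cycles} = (−1)^{343−7} = (−1)^336 = +1.
Zolotarev: (235|343) = +1, matching the cycle-count sign.

+1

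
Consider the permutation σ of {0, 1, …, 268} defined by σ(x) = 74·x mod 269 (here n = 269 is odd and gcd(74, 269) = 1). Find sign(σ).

Start at x=133: 133 → 158 → 125 → 104 → 164 → 31 → 142 → … (one orbit).
Cycle lengths of π_74 on ℤ/269ℤ: [268, 1]; 2 cycles in total.
n − c = 269 − 2 = 267; sign = (−1)^267 = -1.
Zolotarev: (74|269) = -1, matching the cycle-count sign.

-1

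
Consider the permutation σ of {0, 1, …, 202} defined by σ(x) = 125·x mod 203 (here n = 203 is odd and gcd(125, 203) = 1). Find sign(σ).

-1

Start at x=1: 1 → 125 → 197 → 62 → 36 → 34 → 190 → … (one orbit).
π_125 has 18 disjoint cycles with lengths [14, 14, 14, 14, 14, 14, 14, 14, 14, 14, 14, 14, 14, 14, 2, 2, 2, 1] on {0,…,202}.
203 − 18 = 185 transpositions; sign(π) = (−1)^185 = -1.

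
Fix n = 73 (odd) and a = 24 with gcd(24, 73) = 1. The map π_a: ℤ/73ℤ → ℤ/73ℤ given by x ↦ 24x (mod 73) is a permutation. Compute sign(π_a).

Start at x=49: 49 → 8 → 46 → 9 → 70 → 1 → 24 → … (one orbit).
Cycle type of π: 12×6 + 1; total 7 cycles.
7 cycles on 73: each ℓ→(−1)^(ℓ−1), product (−1)^66 = +1.
Check: (24/73) = +1 by Zolotarev.

+1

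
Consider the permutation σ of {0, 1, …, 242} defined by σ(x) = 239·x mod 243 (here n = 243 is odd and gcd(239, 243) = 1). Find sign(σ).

-1

Trace 77: π^k(77) = [77, 178, 17, 175, 29, 127, 221] for k=0..6.
Cycle type of π: 162 + 54 + 18 + 6 + 2 + 1; total 6 cycles.
Σ(ℓ_i−1) = 243−6 = 237; sign = (−1)^237 = -1.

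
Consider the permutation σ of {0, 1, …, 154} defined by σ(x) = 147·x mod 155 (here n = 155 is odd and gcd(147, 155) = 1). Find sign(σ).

Trace 77: π^k(77) = [77, 4, 123, 101, 122, 109, 58] for k=0..6.
The orbit structure of x ↦ 147x mod 155: 11 orbits of sizes [20, 20, 20, 20, 20, 20, 10, 10, 10, 4, 1].
11 cycles on 155: each ℓ→(−1)^(ℓ−1), product (−1)^144 = +1.
Zolotarev: (147|155) = +1, matching the cycle-count sign.

+1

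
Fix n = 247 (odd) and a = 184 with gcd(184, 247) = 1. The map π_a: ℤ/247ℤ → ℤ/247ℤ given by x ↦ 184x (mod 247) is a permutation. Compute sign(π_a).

Start at x=235: 235 → 15 → 43 → 8 → 237 → 136 → 77 → … (one orbit).
9 cycles of lengths [36, 36, 36, 36, 36, 36, 18, 12, 1].
n − c = 247 − 9 = 238; sign = (−1)^238 = +1.

+1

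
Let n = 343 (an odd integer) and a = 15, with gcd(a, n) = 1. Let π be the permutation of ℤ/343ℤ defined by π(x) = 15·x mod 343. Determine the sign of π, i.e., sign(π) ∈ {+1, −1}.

Start at x=1: 1 → 15 → 225 → 288 → 204 → 316 → 281 → … (one orbit).
π_15 has 19 disjoint cycles with lengths [49, 49, 49, 49, 49, 49, 7, 7, 7, 7, 7, 7, 1, 1, 1, 1, 1, 1, 1] on {0,…,342}.
343 − 19 = 324 transpositions; sign(π) = (−1)^324 = +1.
(15|343)_J = +1 (Zolotarev's lemma cross-check).

+1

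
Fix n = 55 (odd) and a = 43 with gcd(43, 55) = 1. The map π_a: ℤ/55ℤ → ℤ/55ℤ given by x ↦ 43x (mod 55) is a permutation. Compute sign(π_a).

Orbit of 32 under x↦43x: [32, 1, 43, 34]… (length divides ord_55(43)).
Decompose π into cycles: lengths [4, 4, 4, 4, 4, 4, 4, 4, 4, 4, 4, 2, 2, 2, 2, 2, 1] (17 cycles, including the fixed point 0).
sign(π) = (−1)^{n − #cycles} = (−1)^{55−17} = (−1)^38 = +1.
Zolotarev: (43|55) = +1, matching the cycle-count sign.

+1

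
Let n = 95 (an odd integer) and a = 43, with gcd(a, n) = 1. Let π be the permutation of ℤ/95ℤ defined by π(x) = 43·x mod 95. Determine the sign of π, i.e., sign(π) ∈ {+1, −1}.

-1

Trace 64: π^k(64) = [64, 92, 61, 58, 24, 82, 11] for k=0..6.
Cycle type of π: 36×2 + 9×2 + 4 + 1; total 6 cycles.
95 − 6 = 89 transpositions; sign(π) = (−1)^89 = -1.
(43|95)_J = -1 (Zolotarev's lemma cross-check).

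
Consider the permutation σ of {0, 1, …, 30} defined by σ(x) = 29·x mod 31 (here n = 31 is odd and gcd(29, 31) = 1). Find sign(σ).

Orbit of 23 under x↦29x: [23, 16, 30, 2, 27, 8, 15]… (length divides ord_31(29)).
Decompose π into cycles: lengths [10, 10, 10, 1] (4 cycles, including the fixed point 0).
sign(π) = (−1)^{n − #cycles} = (−1)^{31−4} = (−1)^27 = -1.

-1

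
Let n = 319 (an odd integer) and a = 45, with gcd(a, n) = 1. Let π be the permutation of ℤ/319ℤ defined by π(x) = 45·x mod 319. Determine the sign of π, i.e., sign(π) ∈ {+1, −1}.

+1

Orbit of 210 under x↦45x: [210, 199, 23, 78, 1, 45, 111]… (length divides ord_319(45)).
Cycle type of π: 7×44 + 1×11; total 55 cycles.
n − c = 319 − 55 = 264; sign = (−1)^264 = +1.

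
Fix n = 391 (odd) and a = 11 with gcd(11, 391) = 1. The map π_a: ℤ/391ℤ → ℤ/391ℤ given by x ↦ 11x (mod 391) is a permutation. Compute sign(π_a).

Orbit of 123 under x↦11x: [123, 180, 25, 275, 288, 40, 49]… (length divides ord_391(11)).
5 cycles of lengths [176, 176, 22, 16, 1].
sign(π) = (−1)^{n − #cycles} = (−1)^{391−5} = (−1)^386 = +1.
Check: (11/391) = +1 by Zolotarev.

+1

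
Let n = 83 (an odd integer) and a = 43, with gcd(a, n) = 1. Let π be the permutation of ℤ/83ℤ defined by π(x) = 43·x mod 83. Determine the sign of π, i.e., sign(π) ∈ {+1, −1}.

-1

Orbit of 36 under x↦43x: [36, 54, 81, 80, 37, 14, 21]… (length divides ord_83(43)).
Cycle type of π: 82 + 1; total 2 cycles.
Σ(ℓ_i−1) = 83−2 = 81; sign = (−1)^81 = -1.
Via Zolotarev, sign(π_{43}) = (43|83) = -1.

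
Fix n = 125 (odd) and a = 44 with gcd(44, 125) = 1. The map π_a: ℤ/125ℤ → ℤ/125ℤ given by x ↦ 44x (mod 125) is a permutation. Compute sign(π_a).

+1

Orbit of 26 under x↦44x: [26, 19, 86, 34, 121, 74, 6]… (length divides ord_125(44)).
Decompose π into cycles: lengths [50, 50, 10, 10, 2, 2, 1] (7 cycles, including the fixed point 0).
125 − 7 = 118 transpositions; sign(π) = (−1)^118 = +1.
(44|125)_J = +1 (Zolotarev's lemma cross-check).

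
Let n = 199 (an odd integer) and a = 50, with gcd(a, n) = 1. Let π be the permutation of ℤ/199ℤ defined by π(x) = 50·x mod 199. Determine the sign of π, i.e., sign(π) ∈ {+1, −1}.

+1

Trace 43: π^k(43) = [43, 160, 40, 10, 102, 125, 81] for k=0..6.
Decompose π into cycles: lengths [99, 99, 1] (3 cycles, including the fixed point 0).
Σ(ℓ_i−1) = 199−3 = 196; sign = (−1)^196 = +1.
Check: (50/199) = +1 by Zolotarev.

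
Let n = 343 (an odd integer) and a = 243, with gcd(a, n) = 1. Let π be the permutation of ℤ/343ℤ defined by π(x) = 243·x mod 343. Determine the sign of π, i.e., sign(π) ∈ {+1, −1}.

-1

Trace 52: π^k(52) = [52, 288, 12, 172, 293, 198, 94] for k=0..6.
Decompose π into cycles: lengths [294, 42, 6, 1] (4 cycles, including the fixed point 0).
Σ(ℓ_i−1) = 343−4 = 339; sign = (−1)^339 = -1.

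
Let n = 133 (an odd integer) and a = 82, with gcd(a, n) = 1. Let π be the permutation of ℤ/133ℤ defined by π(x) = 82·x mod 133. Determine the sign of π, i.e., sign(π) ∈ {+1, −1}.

-1

Start at x=82: 82 → 74 → 83 → 23 → 24 → 106 → 47 → … (one orbit).
Cycle lengths of π_82 on ℤ/133ℤ: [18, 18, 18, 18, 18, 18, 9, 9, 6, 1]; 10 cycles in total.
n − c = 133 − 10 = 123; sign = (−1)^123 = -1.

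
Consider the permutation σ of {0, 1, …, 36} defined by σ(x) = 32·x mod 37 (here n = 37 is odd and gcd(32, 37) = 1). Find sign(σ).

-1

Trace 12: π^k(12) = [12, 14, 4, 17, 26, 18, 21] for k=0..6.
Cycle type of π: 36 + 1; total 2 cycles.
With 2 cycles on 37 points, sign = (−1)^{37−2} = -1.
Check: (32/37) = -1 by Zolotarev.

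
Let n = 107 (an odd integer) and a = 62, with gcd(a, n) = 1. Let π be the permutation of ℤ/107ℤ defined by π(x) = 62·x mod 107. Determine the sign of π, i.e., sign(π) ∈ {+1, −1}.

+1

Trace 40: π^k(40) = [40, 19, 1, 62, 99, 39, 64] for k=0..6.
3 cycles of lengths [53, 53, 1].
Σ(ℓ_i−1) = 107−3 = 104; sign = (−1)^104 = +1.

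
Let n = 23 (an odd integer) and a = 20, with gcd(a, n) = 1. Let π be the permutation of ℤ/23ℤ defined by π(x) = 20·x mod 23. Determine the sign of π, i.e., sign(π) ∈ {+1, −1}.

-1

Start at x=7: 7 → 2 → 17 → 18 → 15 → 1 → 20 → … (one orbit).
Cycle lengths of π_20 on ℤ/23ℤ: [22, 1]; 2 cycles in total.
Σ(ℓ_i−1) = 23−2 = 21; sign = (−1)^21 = -1.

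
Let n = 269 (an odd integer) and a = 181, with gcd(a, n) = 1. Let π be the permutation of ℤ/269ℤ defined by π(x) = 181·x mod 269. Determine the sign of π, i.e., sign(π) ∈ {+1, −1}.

Trace 52: π^k(52) = [52, 266, 264, 171, 16, 206, 164] for k=0..6.
2 cycles of lengths [268, 1].
With 2 cycles on 269 points, sign = (−1)^{269−2} = -1.
Via Zolotarev, sign(π_{181}) = (181|269) = -1.

-1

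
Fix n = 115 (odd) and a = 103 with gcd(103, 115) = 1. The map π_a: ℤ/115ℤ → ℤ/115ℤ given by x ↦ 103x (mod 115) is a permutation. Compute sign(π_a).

Start at x=7: 7 → 31 → 88 → 94 → 22 → 81 → 63 → … (one orbit).
Cycle lengths of π_103 on ℤ/115ℤ: [44, 44, 22, 4, 1]; 5 cycles in total.
Σ(ℓ_i−1) = 115−5 = 110; sign = (−1)^110 = +1.
(103|115)_J = +1 (Zolotarev's lemma cross-check).

+1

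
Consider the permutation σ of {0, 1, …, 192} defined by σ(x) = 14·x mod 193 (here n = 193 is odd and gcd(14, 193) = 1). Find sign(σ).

Orbit of 1 under x↦14x: [1, 14, 3, 42, 9, 126, 27]… (length divides ord_193(14)).
7 cycles of lengths [32, 32, 32, 32, 32, 32, 1].
7 cycles on 193: each ℓ→(−1)^(ℓ−1), product (−1)^186 = +1.

+1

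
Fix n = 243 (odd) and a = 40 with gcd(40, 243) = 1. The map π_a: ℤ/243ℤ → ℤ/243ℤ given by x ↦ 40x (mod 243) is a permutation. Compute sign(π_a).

Orbit of 139 under x↦40x: [139, 214, 55, 13, 34, 145, 211]… (length divides ord_243(40)).
The orbit structure of x ↦ 40x mod 243: 11 orbits of sizes [81, 81, 27, 27, 9, 9, 3, 3, 1, 1, 1].
sign(π) = (−1)^{n − #cycles} = (−1)^{243−11} = (−1)^232 = +1.
(40|243)_J = +1 (Zolotarev's lemma cross-check).

+1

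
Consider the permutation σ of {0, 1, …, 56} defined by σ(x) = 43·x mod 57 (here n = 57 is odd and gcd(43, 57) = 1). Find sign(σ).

+1

Trace 1: π^k(1) = [1, 43, 25, 49, 55, 28, 7] for k=0..6.
The orbit structure of x ↦ 43x mod 57: 9 orbits of sizes [9, 9, 9, 9, 9, 9, 1, 1, 1].
57 − 9 = 48 transpositions; sign(π) = (−1)^48 = +1.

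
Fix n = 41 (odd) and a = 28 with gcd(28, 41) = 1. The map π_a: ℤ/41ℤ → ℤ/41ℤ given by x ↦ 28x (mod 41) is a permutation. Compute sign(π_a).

-1

Orbit of 25 under x↦28x: [25, 3, 2, 15, 10, 34, 9]… (length divides ord_41(28)).
Cycle type of π: 40 + 1; total 2 cycles.
n − c = 41 − 2 = 39; sign = (−1)^39 = -1.
The Jacobi symbol (28|41) = -1 (Zolotarev) agrees.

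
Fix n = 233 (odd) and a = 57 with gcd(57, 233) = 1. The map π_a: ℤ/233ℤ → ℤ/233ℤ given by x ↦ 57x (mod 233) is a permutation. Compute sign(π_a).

Start at x=105: 105 → 160 → 33 → 17 → 37 → 12 → 218 → … (one orbit).
Cycle type of π: 232 + 1; total 2 cycles.
2 cycles on 233: each ℓ→(−1)^(ℓ−1), product (−1)^231 = -1.
Via Zolotarev, sign(π_{57}) = (57|233) = -1.

-1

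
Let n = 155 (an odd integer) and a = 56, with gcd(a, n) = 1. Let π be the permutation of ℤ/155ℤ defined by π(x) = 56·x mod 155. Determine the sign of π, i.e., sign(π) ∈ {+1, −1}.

+1

Trace 36: π^k(36) = [36, 1, 56] for k=0..2.
Cycle lengths of π_56 on ℤ/155ℤ: [3, 3, 3, 3, 3, 3, 3, 3, 3, 3, 3, 3, 3, 3, 3, 3, 3, 3, 3, 3, 3, 3, 3, 3, 3, 3, 3, 3, 3, 3, 3, 3, 3, 3, 3, 3, 3, 3, 3, 3, 3, 3, 3, 3, 3, 3, 3, 3, 3, 3, 1, 1, 1, 1, 1]; 55 cycles in total.
With 55 cycles on 155 points, sign = (−1)^{155−55} = +1.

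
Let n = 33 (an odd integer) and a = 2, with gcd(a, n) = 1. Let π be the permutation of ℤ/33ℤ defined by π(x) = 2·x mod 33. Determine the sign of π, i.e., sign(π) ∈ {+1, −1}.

Start at x=4: 4 → 8 → 16 → 32 → 31 → 29 → 25 → … (one orbit).
The orbit structure of x ↦ 2x mod 33: 5 orbits of sizes [10, 10, 10, 2, 1].
Σ(ℓ_i−1) = 33−5 = 28; sign = (−1)^28 = +1.

+1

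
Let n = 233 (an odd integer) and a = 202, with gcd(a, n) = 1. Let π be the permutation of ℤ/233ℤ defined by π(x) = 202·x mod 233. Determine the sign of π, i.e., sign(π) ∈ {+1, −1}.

Orbit of 85 under x↦202x: [85, 161, 135, 9, 187, 28, 64]… (length divides ord_233(202)).
3 cycles of lengths [116, 116, 1].
n − c = 233 − 3 = 230; sign = (−1)^230 = +1.
(202|233)_J = +1 (Zolotarev's lemma cross-check).

+1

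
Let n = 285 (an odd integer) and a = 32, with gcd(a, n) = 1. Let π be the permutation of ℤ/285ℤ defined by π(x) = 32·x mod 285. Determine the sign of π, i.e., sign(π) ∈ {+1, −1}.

-1

Orbit of 61 under x↦32x: [61, 242, 49, 143, 16, 227, 139]… (length divides ord_285(32)).
Cycle type of π: 36×6 + 18×3 + 4×3 + 2 + 1; total 14 cycles.
285 − 14 = 271 transpositions; sign(π) = (−1)^271 = -1.
Via Zolotarev, sign(π_{32}) = (32|285) = -1.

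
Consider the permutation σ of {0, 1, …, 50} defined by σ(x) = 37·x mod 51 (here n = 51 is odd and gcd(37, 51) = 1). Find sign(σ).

-1

Trace 4: π^k(4) = [4, 46, 19, 40, 1, 37, 43] for k=0..6.
6 cycles of lengths [16, 16, 16, 1, 1, 1].
n − c = 51 − 6 = 45; sign = (−1)^45 = -1.
The Jacobi symbol (37|51) = -1 (Zolotarev) agrees.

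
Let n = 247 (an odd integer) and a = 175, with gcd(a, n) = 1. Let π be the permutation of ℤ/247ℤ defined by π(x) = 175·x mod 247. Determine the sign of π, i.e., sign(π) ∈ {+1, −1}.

Orbit of 64 under x↦175x: [64, 85, 55, 239, 82, 24, 1]… (length divides ord_247(175)).
The orbit structure of x ↦ 175x mod 247: 10 orbits of sizes [36, 36, 36, 36, 36, 36, 12, 9, 9, 1].
n − c = 247 − 10 = 237; sign = (−1)^237 = -1.
Check: (175/247) = -1 by Zolotarev.

-1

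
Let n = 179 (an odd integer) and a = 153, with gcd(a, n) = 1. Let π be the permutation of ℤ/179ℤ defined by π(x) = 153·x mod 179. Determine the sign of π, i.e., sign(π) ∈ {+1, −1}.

Orbit of 172 under x↦153x: [172, 3, 101, 59, 77, 146, 142]… (length divides ord_179(153)).
Cycle type of π: 89×2 + 1; total 3 cycles.
179 − 3 = 176 transpositions; sign(π) = (−1)^176 = +1.

+1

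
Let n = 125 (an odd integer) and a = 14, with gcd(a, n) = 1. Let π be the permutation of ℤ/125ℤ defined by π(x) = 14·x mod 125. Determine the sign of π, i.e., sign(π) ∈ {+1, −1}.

Trace 66: π^k(66) = [66, 49, 61, 104, 81, 9, 1] for k=0..6.
π_14 has 7 disjoint cycles with lengths [50, 50, 10, 10, 2, 2, 1] on {0,…,124}.
sign(π) = (−1)^{n − #cycles} = (−1)^{125−7} = (−1)^118 = +1.
Via Zolotarev, sign(π_{14}) = (14|125) = +1.

+1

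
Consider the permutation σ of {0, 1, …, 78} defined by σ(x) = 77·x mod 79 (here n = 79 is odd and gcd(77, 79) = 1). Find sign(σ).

-1

Orbit of 57 under x↦77x: [57, 44, 70, 18, 43, 72, 14]… (length divides ord_79(77)).
The orbit structure of x ↦ 77x mod 79: 2 orbits of sizes [78, 1].
79 − 2 = 77 transpositions; sign(π) = (−1)^77 = -1.
(77|79)_J = -1 (Zolotarev's lemma cross-check).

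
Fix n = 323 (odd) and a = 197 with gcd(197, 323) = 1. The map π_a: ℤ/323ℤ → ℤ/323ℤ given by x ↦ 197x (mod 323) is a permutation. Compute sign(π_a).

-1

Trace 134: π^k(134) = [134, 235, 106, 210, 26, 277, 305] for k=0..6.
Cycle type of π: 48×6 + 16 + 3×6 + 1; total 14 cycles.
With 14 cycles on 323 points, sign = (−1)^{323−14} = -1.
(197|323)_J = -1 (Zolotarev's lemma cross-check).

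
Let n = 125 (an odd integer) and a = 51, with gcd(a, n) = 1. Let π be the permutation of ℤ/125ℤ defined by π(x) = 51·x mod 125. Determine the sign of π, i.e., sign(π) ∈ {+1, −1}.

+1

Start at x=101: 101 → 26 → 76 → 1 → 51 → 101 (one orbit).
Decompose π into cycles: lengths [5, 5, 5, 5, 5, 5, 5, 5, 5, 5, 5, 5, 5, 5, 5, 5, 5, 5, 5, 5, 1, 1, 1, 1, 1, 1, 1, 1, 1, 1, 1, 1, 1, 1, 1, 1, 1, 1, 1, 1, 1, 1, 1, 1, 1] (45 cycles, including the fixed point 0).
sign(π) = (−1)^{n − #cycles} = (−1)^{125−45} = (−1)^80 = +1.
(51|125)_J = +1 (Zolotarev's lemma cross-check).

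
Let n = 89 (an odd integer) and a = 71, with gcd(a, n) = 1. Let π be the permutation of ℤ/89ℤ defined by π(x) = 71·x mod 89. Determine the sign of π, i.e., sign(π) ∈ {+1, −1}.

Start at x=53: 53 → 25 → 84 → 1 → 71 → 57 → 42 → … (one orbit).
π_71 has 3 disjoint cycles with lengths [44, 44, 1] on {0,…,88}.
With 3 cycles on 89 points, sign = (−1)^{89−3} = +1.

+1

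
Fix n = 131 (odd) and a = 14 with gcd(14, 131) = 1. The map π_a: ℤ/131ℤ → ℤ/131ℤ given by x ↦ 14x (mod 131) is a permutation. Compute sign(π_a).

Trace 32: π^k(32) = [32, 55, 115, 38, 8, 112, 127] for k=0..6.
Cycle lengths of π_14 on ℤ/131ℤ: [130, 1]; 2 cycles in total.
131 − 2 = 129 transpositions; sign(π) = (−1)^129 = -1.

-1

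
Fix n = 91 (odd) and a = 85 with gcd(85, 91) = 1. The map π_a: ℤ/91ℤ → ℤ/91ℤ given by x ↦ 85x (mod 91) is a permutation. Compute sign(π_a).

Trace 50: π^k(50) = [50, 64, 71, 29, 8, 43, 15] for k=0..6.
The orbit structure of x ↦ 85x mod 91: 14 orbits of sizes [12, 12, 12, 12, 12, 12, 12, 1, 1, 1, 1, 1, 1, 1].
With 14 cycles on 91 points, sign = (−1)^{91−14} = -1.

-1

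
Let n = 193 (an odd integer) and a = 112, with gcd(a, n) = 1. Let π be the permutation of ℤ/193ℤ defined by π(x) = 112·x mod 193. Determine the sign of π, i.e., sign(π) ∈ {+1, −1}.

+1

Start at x=81: 81 → 1 → 112 → 192 → 81 (one orbit).
Cycle type of π: 4×48 + 1; total 49 cycles.
49 cycles on 193: each ℓ→(−1)^(ℓ−1), product (−1)^144 = +1.
Via Zolotarev, sign(π_{112}) = (112|193) = +1.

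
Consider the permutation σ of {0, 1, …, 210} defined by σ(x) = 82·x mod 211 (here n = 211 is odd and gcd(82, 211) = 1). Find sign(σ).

Trace 125: π^k(125) = [125, 122, 87, 171, 96, 65, 55] for k=0..6.
7 cycles of lengths [35, 35, 35, 35, 35, 35, 1].
Σ(ℓ_i−1) = 211−7 = 204; sign = (−1)^204 = +1.
Via Zolotarev, sign(π_{82}) = (82|211) = +1.

+1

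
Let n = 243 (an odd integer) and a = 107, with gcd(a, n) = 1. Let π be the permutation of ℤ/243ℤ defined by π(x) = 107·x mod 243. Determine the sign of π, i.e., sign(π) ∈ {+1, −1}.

Orbit of 215 under x↦107x: [215, 163, 188, 190, 161, 217, 134]… (length divides ord_243(107)).
Cycle lengths of π_107 on ℤ/243ℤ: [18, 18, 18, 18, 18, 18, 18, 18, 18, 6, 6, 6, 6, 6, 6, 6, 6, 6, 2, 2, 2, 2, 2, 2, 2, 2, 2, 2, 2, 2, 2, 1]; 32 cycles in total.
243 − 32 = 211 transpositions; sign(π) = (−1)^211 = -1.
Check: (107/243) = -1 by Zolotarev.

-1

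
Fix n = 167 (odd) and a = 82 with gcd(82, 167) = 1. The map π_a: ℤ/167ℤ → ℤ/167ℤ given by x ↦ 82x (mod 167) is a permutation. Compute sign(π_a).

-1

Start at x=43: 43 → 19 → 55 → 1 → 82 → 44 → 101 → … (one orbit).
Cycle lengths of π_82 on ℤ/167ℤ: [166, 1]; 2 cycles in total.
Σ(ℓ_i−1) = 167−2 = 165; sign = (−1)^165 = -1.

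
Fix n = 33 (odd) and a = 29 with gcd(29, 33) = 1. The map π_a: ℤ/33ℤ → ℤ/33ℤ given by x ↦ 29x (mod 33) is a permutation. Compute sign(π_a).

+1

Start at x=17: 17 → 31 → 8 → 1 → 29 → 16 → 2 → … (one orbit).
Decompose π into cycles: lengths [10, 10, 10, 2, 1] (5 cycles, including the fixed point 0).
5 cycles on 33: each ℓ→(−1)^(ℓ−1), product (−1)^28 = +1.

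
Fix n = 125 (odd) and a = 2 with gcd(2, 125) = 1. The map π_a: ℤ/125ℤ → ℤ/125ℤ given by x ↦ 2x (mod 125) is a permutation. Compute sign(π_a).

-1

Start at x=33: 33 → 66 → 7 → 14 → 28 → 56 → 112 → … (one orbit).
Cycle type of π: 100 + 20 + 4 + 1; total 4 cycles.
n − c = 125 − 4 = 121; sign = (−1)^121 = -1.
Check: (2/125) = -1 by Zolotarev.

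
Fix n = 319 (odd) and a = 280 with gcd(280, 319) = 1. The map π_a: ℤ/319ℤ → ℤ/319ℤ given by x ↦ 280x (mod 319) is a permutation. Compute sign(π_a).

Orbit of 53 under x↦280x: [53, 166, 225, 157, 257, 185, 122]… (length divides ord_319(280)).
π_280 has 6 disjoint cycles with lengths [140, 140, 28, 5, 5, 1] on {0,…,318}.
sign(π) = (−1)^{n − #cycles} = (−1)^{319−6} = (−1)^313 = -1.
Zolotarev: (280|319) = -1, matching the cycle-count sign.

-1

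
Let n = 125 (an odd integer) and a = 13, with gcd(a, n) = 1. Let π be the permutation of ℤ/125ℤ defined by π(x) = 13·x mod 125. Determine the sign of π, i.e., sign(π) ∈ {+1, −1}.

-1

Start at x=83: 83 → 79 → 27 → 101 → 63 → 69 → 22 → … (one orbit).
4 cycles of lengths [100, 20, 4, 1].
sign(π) = (−1)^{n − #cycles} = (−1)^{125−4} = (−1)^121 = -1.
Via Zolotarev, sign(π_{13}) = (13|125) = -1.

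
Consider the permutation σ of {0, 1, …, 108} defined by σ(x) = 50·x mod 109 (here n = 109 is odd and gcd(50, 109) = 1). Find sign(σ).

Start at x=62: 62 → 48 → 2 → 100 → 95 → 63 → 98 → … (one orbit).
The orbit structure of x ↦ 50x mod 109: 2 orbits of sizes [108, 1].
Σ(ℓ_i−1) = 109−2 = 107; sign = (−1)^107 = -1.

-1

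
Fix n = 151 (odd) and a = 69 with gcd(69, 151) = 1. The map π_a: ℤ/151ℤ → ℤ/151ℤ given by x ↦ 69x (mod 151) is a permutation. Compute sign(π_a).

+1

Orbit of 22 under x↦69x: [22, 8, 99, 36, 68, 11, 4]… (length divides ord_151(69)).
The orbit structure of x ↦ 69x mod 151: 3 orbits of sizes [75, 75, 1].
151 − 3 = 148 transpositions; sign(π) = (−1)^148 = +1.
Zolotarev: (69|151) = +1, matching the cycle-count sign.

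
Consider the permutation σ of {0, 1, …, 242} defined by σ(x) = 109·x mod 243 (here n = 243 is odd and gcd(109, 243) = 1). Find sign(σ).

+1

Start at x=1: 1 → 109 → 217 → 82 → 190 → 55 → 163 → … (one orbit).
Decompose π into cycles: lengths [9, 9, 9, 9, 9, 9, 9, 9, 9, 9, 9, 9, 9, 9, 9, 9, 9, 9, 3, 3, 3, 3, 3, 3, 3, 3, 3, 3, 3, 3, 3, 3, 3, 3, 3, 3, 1, 1, 1, 1, 1, 1, 1, 1, 1, 1, 1, 1, 1, 1, 1, 1, 1, 1, 1, 1, 1, 1, 1, 1, 1, 1, 1] (63 cycles, including the fixed point 0).
With 63 cycles on 243 points, sign = (−1)^{243−63} = +1.
Via Zolotarev, sign(π_{109}) = (109|243) = +1.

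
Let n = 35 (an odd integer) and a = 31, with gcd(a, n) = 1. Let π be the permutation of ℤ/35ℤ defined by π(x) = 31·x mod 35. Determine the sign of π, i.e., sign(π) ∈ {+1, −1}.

Start at x=26: 26 → 1 → 31 → 16 → 6 → 11 → 26 (one orbit).
The orbit structure of x ↦ 31x mod 35: 10 orbits of sizes [6, 6, 6, 6, 6, 1, 1, 1, 1, 1].
With 10 cycles on 35 points, sign = (−1)^{35−10} = -1.
Zolotarev: (31|35) = -1, matching the cycle-count sign.

-1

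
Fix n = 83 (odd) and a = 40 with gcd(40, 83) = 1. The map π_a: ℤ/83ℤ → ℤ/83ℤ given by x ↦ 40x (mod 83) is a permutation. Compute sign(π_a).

+1

Trace 40: π^k(40) = [40, 23, 7, 31, 78, 49, 51] for k=0..6.
π_40 has 3 disjoint cycles with lengths [41, 41, 1] on {0,…,82}.
n − c = 83 − 3 = 80; sign = (−1)^80 = +1.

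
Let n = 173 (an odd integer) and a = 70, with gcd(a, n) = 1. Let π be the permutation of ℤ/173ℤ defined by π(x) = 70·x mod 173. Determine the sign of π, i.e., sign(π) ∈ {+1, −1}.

Orbit of 135 under x↦70x: [135, 108, 121, 166, 29, 127, 67]… (length divides ord_173(70)).
Decompose π into cycles: lengths [172, 1] (2 cycles, including the fixed point 0).
Σ(ℓ_i−1) = 173−2 = 171; sign = (−1)^171 = -1.

-1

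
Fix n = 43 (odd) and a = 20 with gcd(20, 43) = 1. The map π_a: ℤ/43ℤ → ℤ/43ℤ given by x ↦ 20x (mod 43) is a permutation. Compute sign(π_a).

Orbit of 22 under x↦20x: [22, 10, 28, 1, 20, 13, 2]… (length divides ord_43(20)).
π_20 has 2 disjoint cycles with lengths [42, 1] on {0,…,42}.
Σ(ℓ_i−1) = 43−2 = 41; sign = (−1)^41 = -1.
Zolotarev: (20|43) = -1, matching the cycle-count sign.

-1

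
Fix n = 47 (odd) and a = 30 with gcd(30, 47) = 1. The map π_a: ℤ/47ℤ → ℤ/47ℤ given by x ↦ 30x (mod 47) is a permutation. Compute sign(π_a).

Orbit of 6 under x↦30x: [6, 39, 42, 38, 12, 31, 37]… (length divides ord_47(30)).
Cycle type of π: 46 + 1; total 2 cycles.
Σ(ℓ_i−1) = 47−2 = 45; sign = (−1)^45 = -1.

-1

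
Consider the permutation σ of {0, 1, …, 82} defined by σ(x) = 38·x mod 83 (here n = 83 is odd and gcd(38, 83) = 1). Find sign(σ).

Trace 65: π^k(65) = [65, 63, 70, 4, 69, 49, 36] for k=0..6.
Cycle type of π: 41×2 + 1; total 3 cycles.
n − c = 83 − 3 = 80; sign = (−1)^80 = +1.
Check: (38/83) = +1 by Zolotarev.

+1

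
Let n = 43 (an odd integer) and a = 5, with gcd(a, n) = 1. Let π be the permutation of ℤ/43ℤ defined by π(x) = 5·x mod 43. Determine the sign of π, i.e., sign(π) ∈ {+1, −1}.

-1

Start at x=15: 15 → 32 → 31 → 26 → 1 → 5 → 25 → … (one orbit).
The orbit structure of x ↦ 5x mod 43: 2 orbits of sizes [42, 1].
n − c = 43 − 2 = 41; sign = (−1)^41 = -1.
Check: (5/43) = -1 by Zolotarev.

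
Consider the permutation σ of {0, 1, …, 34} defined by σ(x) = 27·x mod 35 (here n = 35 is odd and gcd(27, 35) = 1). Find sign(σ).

+1

Trace 29: π^k(29) = [29, 13, 1, 27] for k=0..3.
Decompose π into cycles: lengths [4, 4, 4, 4, 4, 4, 4, 2, 2, 2, 1] (11 cycles, including the fixed point 0).
35 − 11 = 24 transpositions; sign(π) = (−1)^24 = +1.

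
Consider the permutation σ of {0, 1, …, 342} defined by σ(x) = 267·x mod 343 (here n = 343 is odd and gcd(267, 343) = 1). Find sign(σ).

+1

Orbit of 85 under x↦267x: [85, 57, 127, 295, 218, 239, 15]… (length divides ord_343(267)).
Decompose π into cycles: lengths [49, 49, 49, 49, 49, 49, 7, 7, 7, 7, 7, 7, 1, 1, 1, 1, 1, 1, 1] (19 cycles, including the fixed point 0).
n − c = 343 − 19 = 324; sign = (−1)^324 = +1.
Via Zolotarev, sign(π_{267}) = (267|343) = +1.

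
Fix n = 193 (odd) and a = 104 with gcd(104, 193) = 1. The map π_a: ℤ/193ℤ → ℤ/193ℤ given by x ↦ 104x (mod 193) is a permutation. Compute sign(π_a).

Orbit of 112 under x↦104x: [112, 68, 124, 158, 27, 106, 23]… (length divides ord_193(104)).
4 cycles of lengths [64, 64, 64, 1].
n − c = 193 − 4 = 189; sign = (−1)^189 = -1.
Via Zolotarev, sign(π_{104}) = (104|193) = -1.

-1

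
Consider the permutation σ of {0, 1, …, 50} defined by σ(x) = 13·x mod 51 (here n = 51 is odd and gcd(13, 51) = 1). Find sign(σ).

Orbit of 16 under x↦13x: [16, 4, 1, 13]… (length divides ord_51(13)).
Decompose π into cycles: lengths [4, 4, 4, 4, 4, 4, 4, 4, 4, 4, 4, 4, 1, 1, 1] (15 cycles, including the fixed point 0).
Σ(ℓ_i−1) = 51−15 = 36; sign = (−1)^36 = +1.

+1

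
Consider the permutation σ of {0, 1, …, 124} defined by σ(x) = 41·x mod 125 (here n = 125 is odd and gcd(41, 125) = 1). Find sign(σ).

+1

Start at x=111: 111 → 51 → 91 → 106 → 96 → 61 → 1 → … (one orbit).
The orbit structure of x ↦ 41x mod 125: 13 orbits of sizes [25, 25, 25, 25, 5, 5, 5, 5, 1, 1, 1, 1, 1].
13 cycles on 125: each ℓ→(−1)^(ℓ−1), product (−1)^112 = +1.
Via Zolotarev, sign(π_{41}) = (41|125) = +1.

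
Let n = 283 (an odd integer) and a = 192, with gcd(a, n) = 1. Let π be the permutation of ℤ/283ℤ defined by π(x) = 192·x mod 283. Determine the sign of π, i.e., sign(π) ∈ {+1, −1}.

-1

Start at x=1: 1 → 192 → 74 → 58 → 99 → 47 → 251 → … (one orbit).
The orbit structure of x ↦ 192x mod 283: 2 orbits of sizes [282, 1].
2 cycles on 283: each ℓ→(−1)^(ℓ−1), product (−1)^281 = -1.
Via Zolotarev, sign(π_{192}) = (192|283) = -1.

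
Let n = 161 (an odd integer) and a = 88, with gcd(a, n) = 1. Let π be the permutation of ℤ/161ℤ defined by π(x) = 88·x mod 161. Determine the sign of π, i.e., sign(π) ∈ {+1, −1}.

Trace 1: π^k(1) = [1, 88, 16, 120, 95, 149, 71] for k=0..6.
π_88 has 6 disjoint cycles with lengths [66, 66, 22, 3, 3, 1] on {0,…,160}.
sign(π) = (−1)^{n − #cycles} = (−1)^{161−6} = (−1)^155 = -1.
Zolotarev: (88|161) = -1, matching the cycle-count sign.

-1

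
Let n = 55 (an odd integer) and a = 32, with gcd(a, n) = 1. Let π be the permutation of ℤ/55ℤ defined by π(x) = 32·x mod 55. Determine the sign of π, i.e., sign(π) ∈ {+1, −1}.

Trace 1: π^k(1) = [1, 32, 34, 43] for k=0..3.
17 cycles of lengths [4, 4, 4, 4, 4, 4, 4, 4, 4, 4, 4, 2, 2, 2, 2, 2, 1].
n − c = 55 − 17 = 38; sign = (−1)^38 = +1.
The Jacobi symbol (32|55) = +1 (Zolotarev) agrees.

+1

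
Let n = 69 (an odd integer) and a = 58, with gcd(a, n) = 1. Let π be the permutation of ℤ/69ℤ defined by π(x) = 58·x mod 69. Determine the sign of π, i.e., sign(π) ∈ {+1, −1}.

Trace 49: π^k(49) = [49, 13, 64, 55, 16, 31, 4] for k=0..6.
Cycle lengths of π_58 on ℤ/69ℤ: [11, 11, 11, 11, 11, 11, 1, 1, 1]; 9 cycles in total.
With 9 cycles on 69 points, sign = (−1)^{69−9} = +1.
The Jacobi symbol (58|69) = +1 (Zolotarev) agrees.

+1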